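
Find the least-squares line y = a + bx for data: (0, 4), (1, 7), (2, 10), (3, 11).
a = 22/5, b = 12/5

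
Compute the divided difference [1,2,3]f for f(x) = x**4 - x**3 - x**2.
18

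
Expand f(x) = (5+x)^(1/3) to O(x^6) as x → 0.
5**(1/3) + 5**(1/3)*x/15 - 5**(1/3)*x**2/225 + 5**(1/3)*x**3/2025 - 2*5**(1/3)*x**4/30375 + 22*5**(1/3)*x**5/2278125 + O(x**6)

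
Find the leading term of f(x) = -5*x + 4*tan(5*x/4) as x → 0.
125*x**3/48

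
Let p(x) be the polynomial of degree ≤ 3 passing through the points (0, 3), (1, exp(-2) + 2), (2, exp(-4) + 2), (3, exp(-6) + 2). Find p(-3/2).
(-189*exp(4) - 35 + 135*exp(2) + 137*exp(6))*exp(-6)/16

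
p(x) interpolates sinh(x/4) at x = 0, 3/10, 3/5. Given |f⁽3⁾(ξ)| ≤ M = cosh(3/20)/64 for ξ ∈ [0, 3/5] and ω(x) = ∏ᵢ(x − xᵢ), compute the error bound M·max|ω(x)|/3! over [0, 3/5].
sqrt(3)*cosh(3/20)/64000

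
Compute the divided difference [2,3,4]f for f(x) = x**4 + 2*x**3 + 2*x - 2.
73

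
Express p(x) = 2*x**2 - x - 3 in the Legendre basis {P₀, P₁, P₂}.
(-7/3)P₀ - P₁ + (4/3)P₂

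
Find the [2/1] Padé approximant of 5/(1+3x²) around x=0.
5 - 15*x**2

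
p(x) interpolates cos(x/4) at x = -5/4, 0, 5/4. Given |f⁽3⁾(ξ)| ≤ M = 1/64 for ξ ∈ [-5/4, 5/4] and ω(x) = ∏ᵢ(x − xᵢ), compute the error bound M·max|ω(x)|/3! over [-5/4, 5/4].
125*sqrt(3)/110592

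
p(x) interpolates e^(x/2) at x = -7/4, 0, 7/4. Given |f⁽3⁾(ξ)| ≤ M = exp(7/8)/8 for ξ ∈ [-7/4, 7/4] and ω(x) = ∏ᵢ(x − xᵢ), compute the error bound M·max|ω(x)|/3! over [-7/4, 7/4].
343*sqrt(3)*exp(7/8)/13824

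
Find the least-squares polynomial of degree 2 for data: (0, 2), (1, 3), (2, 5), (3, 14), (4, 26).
82/35 + (-167/70)x + (29/14)x²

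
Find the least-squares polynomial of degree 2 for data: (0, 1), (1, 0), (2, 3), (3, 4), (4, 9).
29/35 + (-6/7)x + (5/7)x²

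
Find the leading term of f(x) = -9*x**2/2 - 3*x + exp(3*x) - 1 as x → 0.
9*x**3/2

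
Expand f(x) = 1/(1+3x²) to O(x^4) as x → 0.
1 - 3*x**2 + O(x**4)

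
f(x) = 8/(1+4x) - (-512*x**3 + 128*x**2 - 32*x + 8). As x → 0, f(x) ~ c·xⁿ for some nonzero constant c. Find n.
4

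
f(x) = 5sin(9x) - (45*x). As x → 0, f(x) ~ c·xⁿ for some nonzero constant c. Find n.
3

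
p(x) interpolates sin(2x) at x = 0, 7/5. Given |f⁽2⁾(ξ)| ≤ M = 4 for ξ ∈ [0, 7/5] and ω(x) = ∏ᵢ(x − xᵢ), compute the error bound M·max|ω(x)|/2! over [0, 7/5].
49/50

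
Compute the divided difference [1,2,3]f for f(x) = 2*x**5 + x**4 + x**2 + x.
206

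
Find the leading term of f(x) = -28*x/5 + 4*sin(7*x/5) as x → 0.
-686*x**3/375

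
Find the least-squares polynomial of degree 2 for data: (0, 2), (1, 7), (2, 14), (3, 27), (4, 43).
11/5 + (11/5)x + (2)x²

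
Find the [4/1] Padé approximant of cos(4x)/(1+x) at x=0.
(32*x**4/3 - 8*x**2 + 1)/(x + 1)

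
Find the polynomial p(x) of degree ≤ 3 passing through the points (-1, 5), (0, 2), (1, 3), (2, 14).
x**3 + 2*x**2 - 2*x + 2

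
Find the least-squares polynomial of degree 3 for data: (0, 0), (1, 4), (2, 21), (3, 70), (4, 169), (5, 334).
13/126 + (1937/756)x + (-121/63)x² + (319/108)x³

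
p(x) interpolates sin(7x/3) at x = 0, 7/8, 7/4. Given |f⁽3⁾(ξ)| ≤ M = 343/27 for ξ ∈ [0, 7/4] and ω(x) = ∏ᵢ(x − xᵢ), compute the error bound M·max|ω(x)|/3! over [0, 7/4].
117649*sqrt(3)/373248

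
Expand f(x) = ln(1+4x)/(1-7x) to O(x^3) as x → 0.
4*x + 20*x**2 + O(x**3)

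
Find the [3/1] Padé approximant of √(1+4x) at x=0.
(-x**3 + 3*x**2 + 9*x/2 + 1)/(5*x/2 + 1)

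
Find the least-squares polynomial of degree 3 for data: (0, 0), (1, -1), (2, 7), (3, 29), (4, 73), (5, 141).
1/14 + (-335/84)x + (13/7)x² + (11/12)x³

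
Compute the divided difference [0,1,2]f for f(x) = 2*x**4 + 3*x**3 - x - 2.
23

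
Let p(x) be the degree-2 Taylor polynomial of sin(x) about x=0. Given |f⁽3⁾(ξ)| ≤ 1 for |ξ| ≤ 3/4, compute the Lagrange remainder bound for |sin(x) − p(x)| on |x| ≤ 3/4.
9/128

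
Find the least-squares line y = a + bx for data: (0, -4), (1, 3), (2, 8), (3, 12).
a = -16/5, b = 53/10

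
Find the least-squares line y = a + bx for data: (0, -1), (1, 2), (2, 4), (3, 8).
a = -11/10, b = 29/10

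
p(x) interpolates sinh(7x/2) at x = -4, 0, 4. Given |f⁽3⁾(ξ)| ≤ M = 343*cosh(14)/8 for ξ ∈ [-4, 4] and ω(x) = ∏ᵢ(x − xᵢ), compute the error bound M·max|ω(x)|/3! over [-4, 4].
2744*sqrt(3)*cosh(14)/27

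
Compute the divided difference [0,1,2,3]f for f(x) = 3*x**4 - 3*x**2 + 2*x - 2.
18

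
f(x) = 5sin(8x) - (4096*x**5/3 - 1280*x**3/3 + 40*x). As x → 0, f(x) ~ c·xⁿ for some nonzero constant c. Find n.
7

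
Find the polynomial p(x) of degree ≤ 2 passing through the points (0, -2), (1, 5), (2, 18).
3*x**2 + 4*x - 2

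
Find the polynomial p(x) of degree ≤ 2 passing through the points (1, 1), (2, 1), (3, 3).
x**2 - 3*x + 3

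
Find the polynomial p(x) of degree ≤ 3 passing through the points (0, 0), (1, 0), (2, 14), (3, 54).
2*x**3 + x**2 - 3*x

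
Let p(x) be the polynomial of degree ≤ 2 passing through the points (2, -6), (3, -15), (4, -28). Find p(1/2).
0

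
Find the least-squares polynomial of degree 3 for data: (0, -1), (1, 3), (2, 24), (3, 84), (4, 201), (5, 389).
-5/7 + (-13/14)x + (11/14)x² + (3)x³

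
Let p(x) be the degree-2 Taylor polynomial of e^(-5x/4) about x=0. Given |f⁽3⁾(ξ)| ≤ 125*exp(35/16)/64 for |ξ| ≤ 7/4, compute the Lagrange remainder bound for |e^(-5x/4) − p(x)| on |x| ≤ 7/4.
42875*exp(35/16)/24576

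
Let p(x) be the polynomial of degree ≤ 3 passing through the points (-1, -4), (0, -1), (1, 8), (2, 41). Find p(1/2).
13/8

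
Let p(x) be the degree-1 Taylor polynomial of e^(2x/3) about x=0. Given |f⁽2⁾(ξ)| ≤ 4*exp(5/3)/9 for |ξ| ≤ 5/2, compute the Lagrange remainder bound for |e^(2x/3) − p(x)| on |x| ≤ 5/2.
25*exp(5/3)/18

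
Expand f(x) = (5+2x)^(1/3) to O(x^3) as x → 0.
5**(1/3) + 2*5**(1/3)*x/15 - 4*5**(1/3)*x**2/225 + O(x**3)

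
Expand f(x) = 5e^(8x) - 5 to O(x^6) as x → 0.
40*x + 160*x**2 + 1280*x**3/3 + 2560*x**4/3 + 4096*x**5/3 + O(x**6)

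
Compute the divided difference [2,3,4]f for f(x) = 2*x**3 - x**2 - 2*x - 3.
17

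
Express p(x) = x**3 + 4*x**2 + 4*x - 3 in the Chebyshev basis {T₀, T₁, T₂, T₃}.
-T₀ + (19/4)T₁ + (2)T₂ + (1/4)T₃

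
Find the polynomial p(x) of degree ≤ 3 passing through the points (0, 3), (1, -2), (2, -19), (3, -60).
-2*x**3 - 3*x + 3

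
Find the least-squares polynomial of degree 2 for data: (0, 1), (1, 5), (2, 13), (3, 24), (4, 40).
37/35 + (139/70)x + (27/14)x²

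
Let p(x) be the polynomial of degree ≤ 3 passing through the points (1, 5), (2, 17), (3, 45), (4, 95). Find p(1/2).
25/8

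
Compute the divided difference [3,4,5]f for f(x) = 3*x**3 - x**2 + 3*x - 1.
35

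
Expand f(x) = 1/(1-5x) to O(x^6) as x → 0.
1 + 5*x + 25*x**2 + 125*x**3 + 625*x**4 + 3125*x**5 + O(x**6)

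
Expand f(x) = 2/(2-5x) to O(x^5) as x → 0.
1 + 5*x/2 + 25*x**2/4 + 125*x**3/8 + 625*x**4/16 + O(x**5)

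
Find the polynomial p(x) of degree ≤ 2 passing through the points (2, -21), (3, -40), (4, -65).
-3*x**2 - 4*x - 1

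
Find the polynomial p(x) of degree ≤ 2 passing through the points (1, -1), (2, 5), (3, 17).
3*x**2 - 3*x - 1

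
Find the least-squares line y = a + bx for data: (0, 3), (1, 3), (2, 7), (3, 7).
a = 13/5, b = 8/5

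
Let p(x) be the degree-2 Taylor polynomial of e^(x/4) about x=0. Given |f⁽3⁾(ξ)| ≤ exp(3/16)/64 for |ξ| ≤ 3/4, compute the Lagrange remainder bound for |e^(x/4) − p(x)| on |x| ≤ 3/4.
9*exp(3/16)/8192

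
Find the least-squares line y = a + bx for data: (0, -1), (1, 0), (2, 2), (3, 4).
a = -13/10, b = 17/10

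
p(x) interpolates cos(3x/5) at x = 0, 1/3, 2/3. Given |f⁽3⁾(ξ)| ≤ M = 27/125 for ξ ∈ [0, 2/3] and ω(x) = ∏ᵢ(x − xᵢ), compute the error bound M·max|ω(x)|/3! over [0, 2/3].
sqrt(3)/3375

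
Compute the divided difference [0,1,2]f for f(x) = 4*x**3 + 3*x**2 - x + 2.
15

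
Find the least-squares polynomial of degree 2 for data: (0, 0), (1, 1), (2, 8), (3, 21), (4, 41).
3/35 + (-83/35)x + (22/7)x²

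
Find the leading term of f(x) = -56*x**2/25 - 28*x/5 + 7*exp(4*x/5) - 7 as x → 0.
224*x**3/375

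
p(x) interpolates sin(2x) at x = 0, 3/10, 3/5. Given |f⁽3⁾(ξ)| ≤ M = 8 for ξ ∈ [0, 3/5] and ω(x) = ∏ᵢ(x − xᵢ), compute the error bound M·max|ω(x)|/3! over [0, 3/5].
sqrt(3)/125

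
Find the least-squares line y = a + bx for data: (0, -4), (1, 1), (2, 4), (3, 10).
a = -4, b = 9/2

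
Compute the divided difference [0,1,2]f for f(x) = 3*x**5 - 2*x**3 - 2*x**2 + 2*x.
37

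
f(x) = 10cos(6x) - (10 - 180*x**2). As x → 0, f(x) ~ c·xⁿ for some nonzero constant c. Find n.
4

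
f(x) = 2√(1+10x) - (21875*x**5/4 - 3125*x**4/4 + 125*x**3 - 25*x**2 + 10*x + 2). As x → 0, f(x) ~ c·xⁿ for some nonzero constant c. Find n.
6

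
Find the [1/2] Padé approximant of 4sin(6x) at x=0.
24*x/(6*x**2 + 1)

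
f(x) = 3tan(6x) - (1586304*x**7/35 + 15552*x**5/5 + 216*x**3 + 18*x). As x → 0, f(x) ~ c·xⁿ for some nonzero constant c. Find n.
9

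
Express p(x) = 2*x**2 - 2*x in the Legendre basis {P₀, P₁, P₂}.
(2/3)P₀ + (-2)P₁ + (4/3)P₂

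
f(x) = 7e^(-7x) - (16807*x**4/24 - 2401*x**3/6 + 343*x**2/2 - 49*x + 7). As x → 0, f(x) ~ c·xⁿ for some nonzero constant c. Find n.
5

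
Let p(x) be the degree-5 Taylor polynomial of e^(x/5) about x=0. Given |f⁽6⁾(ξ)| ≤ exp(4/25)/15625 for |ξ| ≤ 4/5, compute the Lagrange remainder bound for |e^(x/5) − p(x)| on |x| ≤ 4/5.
256*exp(4/25)/10986328125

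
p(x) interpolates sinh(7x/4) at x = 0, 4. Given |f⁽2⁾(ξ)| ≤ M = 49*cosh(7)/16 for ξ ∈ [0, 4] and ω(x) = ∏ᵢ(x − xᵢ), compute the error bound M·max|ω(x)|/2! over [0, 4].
49*cosh(7)/8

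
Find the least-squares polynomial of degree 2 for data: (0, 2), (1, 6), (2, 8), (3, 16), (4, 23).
81/35 + (62/35)x + (6/7)x²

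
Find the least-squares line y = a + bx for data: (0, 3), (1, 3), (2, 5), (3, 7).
a = 12/5, b = 7/5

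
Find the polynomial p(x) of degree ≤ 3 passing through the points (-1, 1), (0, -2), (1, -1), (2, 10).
x**3 + 2*x**2 - 2*x - 2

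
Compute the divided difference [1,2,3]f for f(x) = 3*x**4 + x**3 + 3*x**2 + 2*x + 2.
84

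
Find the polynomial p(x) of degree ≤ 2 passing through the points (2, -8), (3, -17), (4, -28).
-x**2 - 4*x + 4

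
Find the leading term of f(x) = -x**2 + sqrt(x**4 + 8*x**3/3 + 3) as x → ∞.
4*x/3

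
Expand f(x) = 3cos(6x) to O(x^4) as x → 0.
3 - 54*x**2 + O(x**4)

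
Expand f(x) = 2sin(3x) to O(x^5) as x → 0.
6*x - 9*x**3 + O(x**5)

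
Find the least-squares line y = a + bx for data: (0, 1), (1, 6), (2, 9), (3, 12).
a = 8/5, b = 18/5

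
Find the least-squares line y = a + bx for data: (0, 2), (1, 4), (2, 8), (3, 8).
a = 11/5, b = 11/5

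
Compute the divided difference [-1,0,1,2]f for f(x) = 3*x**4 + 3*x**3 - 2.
9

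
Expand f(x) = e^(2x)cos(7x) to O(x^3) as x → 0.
1 + 2*x - 45*x**2/2 + O(x**3)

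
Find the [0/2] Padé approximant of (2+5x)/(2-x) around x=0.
1/(15*x**2/2 - 3*x + 1)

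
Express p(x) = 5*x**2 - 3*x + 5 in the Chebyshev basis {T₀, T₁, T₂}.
(15/2)T₀ + (-3)T₁ + (5/2)T₂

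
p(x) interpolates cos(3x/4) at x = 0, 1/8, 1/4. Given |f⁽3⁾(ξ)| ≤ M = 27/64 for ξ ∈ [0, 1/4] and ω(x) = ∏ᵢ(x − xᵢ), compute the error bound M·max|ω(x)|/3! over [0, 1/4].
sqrt(3)/32768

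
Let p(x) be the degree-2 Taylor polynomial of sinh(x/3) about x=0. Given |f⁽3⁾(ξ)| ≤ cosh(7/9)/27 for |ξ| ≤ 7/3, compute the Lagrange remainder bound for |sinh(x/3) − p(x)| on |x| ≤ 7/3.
343*cosh(7/9)/4374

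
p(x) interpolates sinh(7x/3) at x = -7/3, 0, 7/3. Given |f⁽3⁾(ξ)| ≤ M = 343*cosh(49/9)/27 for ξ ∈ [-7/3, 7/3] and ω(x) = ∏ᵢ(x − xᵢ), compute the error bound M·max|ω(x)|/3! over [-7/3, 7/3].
117649*sqrt(3)*cosh(49/9)/19683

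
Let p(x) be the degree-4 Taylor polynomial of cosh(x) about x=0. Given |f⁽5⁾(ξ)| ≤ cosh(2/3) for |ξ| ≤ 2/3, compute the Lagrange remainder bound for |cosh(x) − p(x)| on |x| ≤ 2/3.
4*cosh(2/3)/3645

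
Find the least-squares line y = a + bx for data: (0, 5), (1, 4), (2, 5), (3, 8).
a = 4, b = 1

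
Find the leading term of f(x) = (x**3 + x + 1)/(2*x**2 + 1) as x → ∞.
x/2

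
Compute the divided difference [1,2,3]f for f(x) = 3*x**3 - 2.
18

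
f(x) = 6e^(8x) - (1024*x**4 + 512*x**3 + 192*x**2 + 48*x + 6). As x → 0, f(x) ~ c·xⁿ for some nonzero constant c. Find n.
5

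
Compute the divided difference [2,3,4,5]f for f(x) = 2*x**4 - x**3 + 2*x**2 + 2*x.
27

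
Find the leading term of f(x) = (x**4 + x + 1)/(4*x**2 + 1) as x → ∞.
x**2/4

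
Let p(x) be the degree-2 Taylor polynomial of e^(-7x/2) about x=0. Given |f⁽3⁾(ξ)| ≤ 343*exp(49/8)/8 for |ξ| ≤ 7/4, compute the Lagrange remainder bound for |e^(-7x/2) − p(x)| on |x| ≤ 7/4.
117649*exp(49/8)/3072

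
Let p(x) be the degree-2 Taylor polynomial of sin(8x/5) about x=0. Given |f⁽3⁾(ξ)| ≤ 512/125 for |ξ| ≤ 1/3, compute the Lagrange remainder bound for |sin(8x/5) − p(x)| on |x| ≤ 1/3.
256/10125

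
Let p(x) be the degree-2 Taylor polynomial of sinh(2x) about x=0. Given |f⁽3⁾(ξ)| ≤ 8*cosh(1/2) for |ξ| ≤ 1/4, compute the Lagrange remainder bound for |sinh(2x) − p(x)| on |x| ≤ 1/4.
cosh(1/2)/48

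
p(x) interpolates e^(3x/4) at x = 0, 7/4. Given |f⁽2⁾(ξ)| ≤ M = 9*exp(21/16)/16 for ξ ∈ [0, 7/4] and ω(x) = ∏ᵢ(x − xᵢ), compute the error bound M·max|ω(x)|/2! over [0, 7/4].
441*exp(21/16)/2048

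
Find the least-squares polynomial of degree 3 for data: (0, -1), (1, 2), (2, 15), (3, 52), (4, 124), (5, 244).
-17/18 + (1133/756)x + (-52/63)x² + (223/108)x³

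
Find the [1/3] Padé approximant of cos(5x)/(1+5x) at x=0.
(1 - 25*x/12)/(875*x**3/24 + 25*x**2/12 + 35*x/12 + 1)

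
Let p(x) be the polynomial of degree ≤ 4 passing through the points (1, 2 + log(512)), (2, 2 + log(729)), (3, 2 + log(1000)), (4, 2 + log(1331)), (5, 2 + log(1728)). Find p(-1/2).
2 + log(79228162514264337593543950336000000000000000000000000000000000000000000000000000000000000000000000*11**(29/32)*2**(75/128)*3**(57/128)*5**(39/64)/16498470378713279211530953935282941406772053995091988430139472909795873188682476523141453410937017)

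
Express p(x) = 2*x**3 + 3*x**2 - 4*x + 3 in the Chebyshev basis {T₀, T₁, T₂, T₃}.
(9/2)T₀ + (-5/2)T₁ + (3/2)T₂ + (1/2)T₃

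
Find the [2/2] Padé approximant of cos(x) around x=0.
(1 - 5*x**2/12)/(x**2/12 + 1)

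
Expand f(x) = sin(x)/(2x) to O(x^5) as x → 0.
1/2 - x**2/12 + x**4/240 + O(x**5)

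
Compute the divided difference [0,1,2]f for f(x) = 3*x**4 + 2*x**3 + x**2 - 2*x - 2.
28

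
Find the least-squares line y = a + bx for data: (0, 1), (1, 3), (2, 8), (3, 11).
a = 1/2, b = 7/2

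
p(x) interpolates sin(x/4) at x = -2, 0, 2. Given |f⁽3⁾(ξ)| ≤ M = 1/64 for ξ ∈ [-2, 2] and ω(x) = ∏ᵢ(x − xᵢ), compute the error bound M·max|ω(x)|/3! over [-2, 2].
sqrt(3)/216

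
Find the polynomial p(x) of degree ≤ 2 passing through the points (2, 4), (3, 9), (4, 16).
x**2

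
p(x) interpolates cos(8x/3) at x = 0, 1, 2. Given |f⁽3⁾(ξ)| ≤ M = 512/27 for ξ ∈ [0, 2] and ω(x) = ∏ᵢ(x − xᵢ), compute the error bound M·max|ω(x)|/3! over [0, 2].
512*sqrt(3)/729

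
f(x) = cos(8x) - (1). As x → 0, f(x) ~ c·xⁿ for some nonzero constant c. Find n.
2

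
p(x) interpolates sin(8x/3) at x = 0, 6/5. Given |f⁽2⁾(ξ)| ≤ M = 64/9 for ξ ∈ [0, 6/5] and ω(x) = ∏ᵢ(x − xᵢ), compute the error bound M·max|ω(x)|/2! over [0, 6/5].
32/25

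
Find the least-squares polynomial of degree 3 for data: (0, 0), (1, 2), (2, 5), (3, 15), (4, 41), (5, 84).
17/126 + (2029/756)x + (-134/63)x² + (107/108)x³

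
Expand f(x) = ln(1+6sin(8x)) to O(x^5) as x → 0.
48*x - 1152*x**2 + 36352*x**3 - 1302528*x**4 + O(x**5)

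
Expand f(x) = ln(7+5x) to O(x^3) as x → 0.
log(7) + 5*x/7 - 25*x**2/98 + O(x**3)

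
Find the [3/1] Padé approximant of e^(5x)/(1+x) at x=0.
(5125*x**3/1776 + 150*x**2/37 + 855*x/296 + 1)/(1 - 329*x/296)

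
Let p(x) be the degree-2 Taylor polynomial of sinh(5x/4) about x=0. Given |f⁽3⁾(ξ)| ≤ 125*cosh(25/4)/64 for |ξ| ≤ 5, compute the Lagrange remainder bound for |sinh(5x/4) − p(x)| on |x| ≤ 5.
15625*cosh(25/4)/384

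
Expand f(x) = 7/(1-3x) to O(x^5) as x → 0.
7 + 21*x + 63*x**2 + 189*x**3 + 567*x**4 + O(x**5)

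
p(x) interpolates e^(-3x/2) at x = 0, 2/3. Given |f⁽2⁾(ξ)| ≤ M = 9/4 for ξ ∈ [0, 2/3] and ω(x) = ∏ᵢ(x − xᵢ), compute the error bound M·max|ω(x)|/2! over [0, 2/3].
1/8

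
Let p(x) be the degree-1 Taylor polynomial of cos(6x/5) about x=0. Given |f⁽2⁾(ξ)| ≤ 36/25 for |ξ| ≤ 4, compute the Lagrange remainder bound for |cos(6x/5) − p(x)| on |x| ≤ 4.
288/25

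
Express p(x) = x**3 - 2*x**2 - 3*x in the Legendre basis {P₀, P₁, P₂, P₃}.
(-2/3)P₀ + (-12/5)P₁ + (-4/3)P₂ + (2/5)P₃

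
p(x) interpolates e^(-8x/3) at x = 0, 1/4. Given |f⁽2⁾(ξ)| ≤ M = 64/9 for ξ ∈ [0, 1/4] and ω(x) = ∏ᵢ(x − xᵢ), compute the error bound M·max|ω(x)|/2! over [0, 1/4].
1/18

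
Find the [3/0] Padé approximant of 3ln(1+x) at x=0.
x*(2*x**2 - 3*x + 6)/2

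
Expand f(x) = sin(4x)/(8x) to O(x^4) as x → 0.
1/2 - 4*x**2/3 + O(x**4)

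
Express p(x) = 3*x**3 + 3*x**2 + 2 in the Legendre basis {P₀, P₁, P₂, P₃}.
(3)P₀ + (9/5)P₁ + (2)P₂ + (6/5)P₃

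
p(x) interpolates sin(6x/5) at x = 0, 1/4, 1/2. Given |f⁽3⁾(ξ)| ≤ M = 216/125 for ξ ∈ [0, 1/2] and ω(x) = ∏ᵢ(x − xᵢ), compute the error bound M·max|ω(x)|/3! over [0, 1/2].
sqrt(3)/1000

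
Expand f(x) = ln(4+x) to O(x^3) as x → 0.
log(4) + x/4 - x**2/32 + O(x**3)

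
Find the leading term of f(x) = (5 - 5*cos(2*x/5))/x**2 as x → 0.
2/5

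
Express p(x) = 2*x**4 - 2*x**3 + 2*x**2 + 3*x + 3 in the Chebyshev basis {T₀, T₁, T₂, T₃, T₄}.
(19/4)T₀ + (3/2)T₁ + (2)T₂ + (-1/2)T₃ + (1/4)T₄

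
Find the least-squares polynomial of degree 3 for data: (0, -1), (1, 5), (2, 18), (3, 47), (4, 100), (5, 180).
-101/126 + (2447/756)x + (215/252)x² + (31/27)x³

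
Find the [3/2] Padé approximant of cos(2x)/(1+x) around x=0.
(4*x**3/3 - 4*x**2/3 - x + 1)/(1 - x**2/3)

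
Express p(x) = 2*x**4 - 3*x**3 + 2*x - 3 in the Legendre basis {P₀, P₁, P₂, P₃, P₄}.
(-13/5)P₀ + (1/5)P₁ + (8/7)P₂ + (-6/5)P₃ + (16/35)P₄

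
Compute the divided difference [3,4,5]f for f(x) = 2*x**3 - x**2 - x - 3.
23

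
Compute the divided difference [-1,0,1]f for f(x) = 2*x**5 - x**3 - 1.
0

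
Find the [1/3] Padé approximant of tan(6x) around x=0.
6*x/(1 - 12*x**2)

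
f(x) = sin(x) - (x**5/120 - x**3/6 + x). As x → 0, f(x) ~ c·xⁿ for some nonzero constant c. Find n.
7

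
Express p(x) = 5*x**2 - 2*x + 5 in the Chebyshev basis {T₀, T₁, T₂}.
(15/2)T₀ + (-2)T₁ + (5/2)T₂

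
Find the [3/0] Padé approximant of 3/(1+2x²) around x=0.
3 - 6*x**2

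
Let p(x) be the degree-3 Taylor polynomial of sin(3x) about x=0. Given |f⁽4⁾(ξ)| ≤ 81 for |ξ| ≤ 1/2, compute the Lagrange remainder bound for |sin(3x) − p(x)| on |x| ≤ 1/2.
27/128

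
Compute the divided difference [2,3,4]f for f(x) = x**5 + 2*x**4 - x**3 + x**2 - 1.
387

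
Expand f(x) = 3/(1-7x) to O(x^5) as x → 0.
3 + 21*x + 147*x**2 + 1029*x**3 + 7203*x**4 + O(x**5)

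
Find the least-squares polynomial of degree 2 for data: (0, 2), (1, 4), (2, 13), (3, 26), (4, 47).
2 + (-4/5)x + (3)x²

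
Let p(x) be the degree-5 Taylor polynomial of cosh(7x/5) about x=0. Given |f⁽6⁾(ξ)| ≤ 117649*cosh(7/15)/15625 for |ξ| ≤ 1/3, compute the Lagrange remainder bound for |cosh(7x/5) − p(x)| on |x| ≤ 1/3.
117649*cosh(7/15)/8201250000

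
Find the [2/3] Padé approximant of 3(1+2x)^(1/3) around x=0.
(14*x**2/3 + 8*x + 3)/(-4*x**3/81 + 2*x**2/3 + 2*x + 1)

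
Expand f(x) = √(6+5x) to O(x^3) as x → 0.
sqrt(6) + 5*sqrt(6)*x/12 - 25*sqrt(6)*x**2/288 + O(x**3)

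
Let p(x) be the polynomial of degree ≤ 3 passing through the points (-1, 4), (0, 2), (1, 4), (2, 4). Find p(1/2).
23/8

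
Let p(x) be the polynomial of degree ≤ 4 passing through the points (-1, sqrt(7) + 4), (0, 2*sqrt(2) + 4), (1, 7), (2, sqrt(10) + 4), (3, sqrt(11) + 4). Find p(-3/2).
-105*sqrt(2)/16 - 45*sqrt(10)/32 + 35*sqrt(11)/128 + 315*sqrt(7)/128 + 823/64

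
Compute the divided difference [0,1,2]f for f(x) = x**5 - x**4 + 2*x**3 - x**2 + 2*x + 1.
13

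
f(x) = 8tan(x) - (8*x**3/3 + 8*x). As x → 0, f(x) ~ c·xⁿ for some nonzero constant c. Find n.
5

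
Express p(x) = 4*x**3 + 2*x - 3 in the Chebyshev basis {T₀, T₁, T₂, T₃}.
(-3)T₀ + (5)T₁ + T₃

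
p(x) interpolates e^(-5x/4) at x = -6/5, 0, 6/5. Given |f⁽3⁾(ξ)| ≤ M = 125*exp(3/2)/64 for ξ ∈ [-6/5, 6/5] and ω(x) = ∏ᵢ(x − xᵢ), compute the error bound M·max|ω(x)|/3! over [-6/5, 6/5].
sqrt(3)*exp(3/2)/8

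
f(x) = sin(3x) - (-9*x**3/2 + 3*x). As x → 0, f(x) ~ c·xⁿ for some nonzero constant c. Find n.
5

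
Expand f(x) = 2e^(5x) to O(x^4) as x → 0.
2 + 10*x + 25*x**2 + 125*x**3/3 + O(x**4)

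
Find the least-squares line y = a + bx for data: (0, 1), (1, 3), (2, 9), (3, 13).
a = 1/5, b = 21/5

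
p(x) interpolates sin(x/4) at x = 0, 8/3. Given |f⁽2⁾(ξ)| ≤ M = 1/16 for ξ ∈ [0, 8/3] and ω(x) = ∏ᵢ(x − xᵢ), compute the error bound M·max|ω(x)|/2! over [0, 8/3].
1/18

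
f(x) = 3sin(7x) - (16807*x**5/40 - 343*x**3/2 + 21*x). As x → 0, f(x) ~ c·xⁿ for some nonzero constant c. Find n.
7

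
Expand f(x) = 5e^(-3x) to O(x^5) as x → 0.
5 - 15*x + 45*x**2/2 - 45*x**3/2 + 135*x**4/8 + O(x**5)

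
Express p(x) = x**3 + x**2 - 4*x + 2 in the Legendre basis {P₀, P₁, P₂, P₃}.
(7/3)P₀ + (-17/5)P₁ + (2/3)P₂ + (2/5)P₃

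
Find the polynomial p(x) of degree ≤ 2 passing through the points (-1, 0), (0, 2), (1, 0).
2 - 2*x**2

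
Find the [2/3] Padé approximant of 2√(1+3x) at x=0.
(63*x**2/8 + 42*x/5 + 2)/(-27*x**3/160 + 81*x**2/80 + 27*x/10 + 1)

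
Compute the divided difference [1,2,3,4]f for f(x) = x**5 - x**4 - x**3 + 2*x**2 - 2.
54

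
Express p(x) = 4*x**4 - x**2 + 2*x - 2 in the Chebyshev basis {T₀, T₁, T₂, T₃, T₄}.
-T₀ + (2)T₁ + (3/2)T₂ + (1/2)T₄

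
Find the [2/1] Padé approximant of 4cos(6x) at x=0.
4 - 72*x**2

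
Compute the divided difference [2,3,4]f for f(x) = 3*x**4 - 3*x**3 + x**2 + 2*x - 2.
139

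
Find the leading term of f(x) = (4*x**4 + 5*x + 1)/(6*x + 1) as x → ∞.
2*x**3/3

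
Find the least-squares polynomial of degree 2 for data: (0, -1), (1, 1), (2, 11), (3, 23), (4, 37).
-59/35 + (83/35)x + (13/7)x²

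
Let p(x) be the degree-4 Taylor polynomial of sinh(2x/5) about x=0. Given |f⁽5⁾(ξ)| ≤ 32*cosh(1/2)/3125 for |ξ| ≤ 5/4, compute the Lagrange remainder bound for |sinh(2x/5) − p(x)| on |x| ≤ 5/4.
cosh(1/2)/3840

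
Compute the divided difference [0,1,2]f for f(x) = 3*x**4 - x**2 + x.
20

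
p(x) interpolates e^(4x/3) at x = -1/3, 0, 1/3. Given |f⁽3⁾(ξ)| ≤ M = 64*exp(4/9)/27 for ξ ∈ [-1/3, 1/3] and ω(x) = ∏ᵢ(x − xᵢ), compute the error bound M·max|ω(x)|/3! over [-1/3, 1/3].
64*sqrt(3)*exp(4/9)/19683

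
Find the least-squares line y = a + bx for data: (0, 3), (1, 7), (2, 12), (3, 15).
a = 31/10, b = 41/10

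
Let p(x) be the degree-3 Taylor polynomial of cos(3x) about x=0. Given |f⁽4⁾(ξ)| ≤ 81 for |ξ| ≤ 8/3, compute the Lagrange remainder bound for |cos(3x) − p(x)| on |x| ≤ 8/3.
512/3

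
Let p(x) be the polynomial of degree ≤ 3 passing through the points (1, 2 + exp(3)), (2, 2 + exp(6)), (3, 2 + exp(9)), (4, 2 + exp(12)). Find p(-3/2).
-105*exp(12)/16 - 495*exp(6)/16 + 2 + 231*exp(3)/16 + 385*exp(9)/16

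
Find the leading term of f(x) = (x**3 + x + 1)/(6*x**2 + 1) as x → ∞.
x/6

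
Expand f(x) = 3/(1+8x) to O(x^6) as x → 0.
3 - 24*x + 192*x**2 - 1536*x**3 + 12288*x**4 - 98304*x**5 + O(x**6)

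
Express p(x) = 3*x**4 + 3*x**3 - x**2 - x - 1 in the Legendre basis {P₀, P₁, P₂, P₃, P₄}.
(-11/15)P₀ + (4/5)P₁ + (22/21)P₂ + (6/5)P₃ + (24/35)P₄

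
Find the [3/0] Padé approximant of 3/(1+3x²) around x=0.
3 - 9*x**2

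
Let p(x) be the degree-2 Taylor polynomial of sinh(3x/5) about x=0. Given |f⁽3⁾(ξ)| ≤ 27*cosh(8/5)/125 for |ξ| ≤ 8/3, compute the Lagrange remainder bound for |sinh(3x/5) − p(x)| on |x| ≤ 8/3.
256*cosh(8/5)/375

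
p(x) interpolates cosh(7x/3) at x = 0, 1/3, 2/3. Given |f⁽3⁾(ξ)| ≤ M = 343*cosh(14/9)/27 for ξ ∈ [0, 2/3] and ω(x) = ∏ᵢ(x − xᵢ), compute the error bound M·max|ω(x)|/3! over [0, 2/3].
343*sqrt(3)*cosh(14/9)/19683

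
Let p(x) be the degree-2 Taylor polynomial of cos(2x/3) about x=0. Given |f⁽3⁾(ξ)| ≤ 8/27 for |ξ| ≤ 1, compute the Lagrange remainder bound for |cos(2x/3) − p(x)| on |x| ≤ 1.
4/81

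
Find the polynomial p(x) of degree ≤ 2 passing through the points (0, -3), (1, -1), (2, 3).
x**2 + x - 3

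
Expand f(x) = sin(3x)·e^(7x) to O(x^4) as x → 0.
3*x + 21*x**2 + 69*x**3 + O(x**4)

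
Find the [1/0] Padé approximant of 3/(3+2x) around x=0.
1 - 2*x/3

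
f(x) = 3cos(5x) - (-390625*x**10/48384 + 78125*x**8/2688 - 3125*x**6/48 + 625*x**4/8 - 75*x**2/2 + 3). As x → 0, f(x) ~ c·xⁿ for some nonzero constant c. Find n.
12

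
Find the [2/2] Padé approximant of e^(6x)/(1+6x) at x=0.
(7*x**2 + 4*x + 1)/(-11*x**2 + 4*x + 1)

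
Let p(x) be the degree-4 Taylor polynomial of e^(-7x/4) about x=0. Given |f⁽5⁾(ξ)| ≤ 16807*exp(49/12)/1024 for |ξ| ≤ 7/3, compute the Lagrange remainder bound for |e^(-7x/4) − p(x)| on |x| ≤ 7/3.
282475249*exp(49/12)/29859840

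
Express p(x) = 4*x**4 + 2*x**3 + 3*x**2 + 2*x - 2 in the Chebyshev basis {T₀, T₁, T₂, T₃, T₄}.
T₀ + (7/2)T₁ + (7/2)T₂ + (1/2)T₃ + (1/2)T₄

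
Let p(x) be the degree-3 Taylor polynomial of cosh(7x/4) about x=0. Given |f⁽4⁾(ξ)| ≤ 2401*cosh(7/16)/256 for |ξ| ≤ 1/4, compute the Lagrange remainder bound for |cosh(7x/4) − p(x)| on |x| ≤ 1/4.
2401*cosh(7/16)/1572864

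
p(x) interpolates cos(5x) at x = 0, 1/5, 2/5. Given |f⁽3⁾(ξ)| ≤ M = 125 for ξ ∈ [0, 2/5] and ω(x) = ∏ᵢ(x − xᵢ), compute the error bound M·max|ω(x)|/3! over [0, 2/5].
sqrt(3)/27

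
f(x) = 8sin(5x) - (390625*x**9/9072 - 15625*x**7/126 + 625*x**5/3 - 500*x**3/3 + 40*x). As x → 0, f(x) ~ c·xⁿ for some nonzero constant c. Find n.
11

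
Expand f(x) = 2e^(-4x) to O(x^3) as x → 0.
2 - 8*x + 16*x**2 + O(x**3)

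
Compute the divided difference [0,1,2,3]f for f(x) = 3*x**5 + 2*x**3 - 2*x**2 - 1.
77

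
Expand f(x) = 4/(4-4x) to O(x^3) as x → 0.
1 + x + x**2 + O(x**3)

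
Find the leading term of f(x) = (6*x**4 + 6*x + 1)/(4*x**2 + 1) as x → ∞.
3*x**2/2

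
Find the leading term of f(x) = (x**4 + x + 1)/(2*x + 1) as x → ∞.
x**3/2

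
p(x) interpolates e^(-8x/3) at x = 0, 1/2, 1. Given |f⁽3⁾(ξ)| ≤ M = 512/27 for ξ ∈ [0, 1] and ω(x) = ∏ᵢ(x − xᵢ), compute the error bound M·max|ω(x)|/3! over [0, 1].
64*sqrt(3)/729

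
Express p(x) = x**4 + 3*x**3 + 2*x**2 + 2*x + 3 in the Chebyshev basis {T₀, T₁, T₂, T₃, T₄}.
(35/8)T₀ + (17/4)T₁ + (3/2)T₂ + (3/4)T₃ + (1/8)T₄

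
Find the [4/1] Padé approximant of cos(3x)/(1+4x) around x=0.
(27*x**4/8 - 9*x**2/2 + 1)/(4*x + 1)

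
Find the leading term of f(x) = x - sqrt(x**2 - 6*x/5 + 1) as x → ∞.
3/5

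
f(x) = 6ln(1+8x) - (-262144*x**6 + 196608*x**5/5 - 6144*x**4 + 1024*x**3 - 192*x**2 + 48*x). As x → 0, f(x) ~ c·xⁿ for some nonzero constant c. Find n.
7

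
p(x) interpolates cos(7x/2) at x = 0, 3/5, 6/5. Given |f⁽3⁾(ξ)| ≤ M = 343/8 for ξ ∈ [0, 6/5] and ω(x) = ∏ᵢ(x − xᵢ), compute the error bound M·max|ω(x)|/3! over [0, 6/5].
343*sqrt(3)/1000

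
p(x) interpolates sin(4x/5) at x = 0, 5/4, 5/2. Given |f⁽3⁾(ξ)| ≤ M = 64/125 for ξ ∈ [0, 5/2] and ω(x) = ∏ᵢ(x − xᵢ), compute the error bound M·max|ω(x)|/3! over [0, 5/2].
sqrt(3)/27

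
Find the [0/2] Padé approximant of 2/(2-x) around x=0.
1/(1 - x/2)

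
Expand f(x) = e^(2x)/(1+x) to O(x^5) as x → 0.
1 + x + x**2 + x**3/3 + x**4/3 + O(x**5)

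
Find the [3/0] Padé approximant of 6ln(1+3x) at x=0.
9*x*(6*x**2 - 3*x + 2)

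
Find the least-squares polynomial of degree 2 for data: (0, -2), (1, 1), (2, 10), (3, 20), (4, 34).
-81/35 + (177/70)x + (23/14)x²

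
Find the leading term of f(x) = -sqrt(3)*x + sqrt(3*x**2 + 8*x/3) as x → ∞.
4*sqrt(3)/9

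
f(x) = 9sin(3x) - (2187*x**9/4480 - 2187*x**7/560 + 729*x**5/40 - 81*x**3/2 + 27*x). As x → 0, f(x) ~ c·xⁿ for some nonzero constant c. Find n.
11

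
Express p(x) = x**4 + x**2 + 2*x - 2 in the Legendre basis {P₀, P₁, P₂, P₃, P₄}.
(-22/15)P₀ + (2)P₁ + (26/21)P₂ + (8/35)P₄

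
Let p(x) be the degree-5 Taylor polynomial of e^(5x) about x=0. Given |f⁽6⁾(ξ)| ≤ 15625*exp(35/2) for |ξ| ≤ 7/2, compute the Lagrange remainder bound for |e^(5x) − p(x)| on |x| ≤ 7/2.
367653125*exp(35/2)/9216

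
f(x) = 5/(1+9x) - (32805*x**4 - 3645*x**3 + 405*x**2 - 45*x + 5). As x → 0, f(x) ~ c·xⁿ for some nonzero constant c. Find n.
5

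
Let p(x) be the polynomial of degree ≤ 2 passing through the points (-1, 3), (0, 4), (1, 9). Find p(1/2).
6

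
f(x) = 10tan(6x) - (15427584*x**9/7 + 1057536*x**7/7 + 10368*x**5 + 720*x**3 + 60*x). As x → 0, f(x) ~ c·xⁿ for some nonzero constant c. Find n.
11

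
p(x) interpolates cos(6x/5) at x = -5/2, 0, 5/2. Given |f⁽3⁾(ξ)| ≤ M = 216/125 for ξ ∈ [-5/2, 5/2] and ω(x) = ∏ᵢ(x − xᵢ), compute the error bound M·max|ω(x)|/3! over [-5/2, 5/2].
sqrt(3)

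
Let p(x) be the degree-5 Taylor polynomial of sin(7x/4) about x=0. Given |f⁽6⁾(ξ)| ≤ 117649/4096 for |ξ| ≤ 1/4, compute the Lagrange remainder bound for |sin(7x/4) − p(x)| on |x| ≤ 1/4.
117649/12079595520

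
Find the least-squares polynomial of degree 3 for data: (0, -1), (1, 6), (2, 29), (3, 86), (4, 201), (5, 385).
-52/63 + (824/189)x + (-37/36)x² + (337/108)x³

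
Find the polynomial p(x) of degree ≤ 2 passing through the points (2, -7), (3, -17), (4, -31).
1 - 2*x**2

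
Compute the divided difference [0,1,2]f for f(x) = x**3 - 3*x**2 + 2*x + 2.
0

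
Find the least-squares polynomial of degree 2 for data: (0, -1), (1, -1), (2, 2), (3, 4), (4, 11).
-33/35 + (-57/70)x + (13/14)x²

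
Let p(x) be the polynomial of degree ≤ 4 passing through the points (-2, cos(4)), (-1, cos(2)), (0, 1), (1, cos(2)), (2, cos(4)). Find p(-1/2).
5*cos(2)/16 - cos(4)/64 + 45/64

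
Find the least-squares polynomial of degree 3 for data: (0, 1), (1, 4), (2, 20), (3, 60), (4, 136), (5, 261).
13/14 + (31/28)x + (5/28)x² + (2)x³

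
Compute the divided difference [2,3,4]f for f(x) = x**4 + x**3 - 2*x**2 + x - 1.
62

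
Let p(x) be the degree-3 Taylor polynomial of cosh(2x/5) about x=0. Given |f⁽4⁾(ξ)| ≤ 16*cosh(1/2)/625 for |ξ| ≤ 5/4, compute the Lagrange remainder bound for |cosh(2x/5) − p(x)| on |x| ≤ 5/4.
cosh(1/2)/384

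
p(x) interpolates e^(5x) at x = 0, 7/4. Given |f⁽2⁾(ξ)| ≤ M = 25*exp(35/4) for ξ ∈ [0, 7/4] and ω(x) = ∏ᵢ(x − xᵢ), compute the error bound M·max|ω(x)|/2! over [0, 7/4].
1225*exp(35/4)/128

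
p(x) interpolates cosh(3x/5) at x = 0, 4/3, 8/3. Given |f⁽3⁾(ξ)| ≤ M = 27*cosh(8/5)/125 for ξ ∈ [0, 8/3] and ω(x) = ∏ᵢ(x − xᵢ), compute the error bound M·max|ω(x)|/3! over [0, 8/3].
64*sqrt(3)*cosh(8/5)/3375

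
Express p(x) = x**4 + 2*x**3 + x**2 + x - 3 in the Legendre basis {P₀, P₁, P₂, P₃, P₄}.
(-37/15)P₀ + (11/5)P₁ + (26/21)P₂ + (4/5)P₃ + (8/35)P₄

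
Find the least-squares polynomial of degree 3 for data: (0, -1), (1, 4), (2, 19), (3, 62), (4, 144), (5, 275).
-29/42 + (353/252)x + (17/84)x² + (19/9)x³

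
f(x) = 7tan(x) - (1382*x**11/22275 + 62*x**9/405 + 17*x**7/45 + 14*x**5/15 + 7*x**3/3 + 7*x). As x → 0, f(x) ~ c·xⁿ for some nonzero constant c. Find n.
13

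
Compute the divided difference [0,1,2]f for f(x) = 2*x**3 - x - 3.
6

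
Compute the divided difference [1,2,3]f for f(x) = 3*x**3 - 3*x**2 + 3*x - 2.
15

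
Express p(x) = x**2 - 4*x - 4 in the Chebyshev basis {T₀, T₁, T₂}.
(-7/2)T₀ + (-4)T₁ + (1/2)T₂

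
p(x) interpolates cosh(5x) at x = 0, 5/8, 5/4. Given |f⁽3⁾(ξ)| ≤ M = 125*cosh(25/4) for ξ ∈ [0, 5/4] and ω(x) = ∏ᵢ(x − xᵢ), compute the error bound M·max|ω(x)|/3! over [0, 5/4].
15625*sqrt(3)*cosh(25/4)/13824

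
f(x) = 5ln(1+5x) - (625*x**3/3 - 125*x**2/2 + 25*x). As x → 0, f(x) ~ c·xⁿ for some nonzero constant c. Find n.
4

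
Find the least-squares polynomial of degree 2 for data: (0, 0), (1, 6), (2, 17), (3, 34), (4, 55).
-2/35 + (123/35)x + (18/7)x²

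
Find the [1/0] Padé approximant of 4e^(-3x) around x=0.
4 - 12*x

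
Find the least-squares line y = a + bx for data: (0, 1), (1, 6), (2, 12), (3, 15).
a = 13/10, b = 24/5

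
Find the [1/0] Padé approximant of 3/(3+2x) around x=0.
1 - 2*x/3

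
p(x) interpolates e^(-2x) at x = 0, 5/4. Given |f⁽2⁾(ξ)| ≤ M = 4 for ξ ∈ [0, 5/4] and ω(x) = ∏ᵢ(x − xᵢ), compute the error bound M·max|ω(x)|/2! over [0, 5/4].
25/32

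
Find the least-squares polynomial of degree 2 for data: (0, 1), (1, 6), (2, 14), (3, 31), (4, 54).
10/7 + (17/70)x + (45/14)x²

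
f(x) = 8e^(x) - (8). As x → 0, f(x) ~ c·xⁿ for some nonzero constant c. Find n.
1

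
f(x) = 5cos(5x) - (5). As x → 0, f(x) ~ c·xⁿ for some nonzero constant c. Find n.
2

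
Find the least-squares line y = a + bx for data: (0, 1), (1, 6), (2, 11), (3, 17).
a = 4/5, b = 53/10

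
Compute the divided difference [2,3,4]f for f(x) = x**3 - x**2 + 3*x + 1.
8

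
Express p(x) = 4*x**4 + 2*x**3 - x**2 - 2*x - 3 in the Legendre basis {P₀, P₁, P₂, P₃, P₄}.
(-38/15)P₀ + (-4/5)P₁ + (34/21)P₂ + (4/5)P₃ + (32/35)P₄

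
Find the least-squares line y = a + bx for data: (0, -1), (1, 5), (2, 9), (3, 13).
a = -2/5, b = 23/5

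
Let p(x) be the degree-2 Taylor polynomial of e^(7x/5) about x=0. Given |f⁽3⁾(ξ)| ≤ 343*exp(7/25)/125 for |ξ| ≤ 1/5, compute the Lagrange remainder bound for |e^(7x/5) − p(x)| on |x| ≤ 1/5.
343*exp(7/25)/93750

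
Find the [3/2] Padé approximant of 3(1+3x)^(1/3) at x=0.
(7*x**3/5 + 63*x**2/5 + 63*x/5 + 3)/(2*x**2 + 16*x/5 + 1)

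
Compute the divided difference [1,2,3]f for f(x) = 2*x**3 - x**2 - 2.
11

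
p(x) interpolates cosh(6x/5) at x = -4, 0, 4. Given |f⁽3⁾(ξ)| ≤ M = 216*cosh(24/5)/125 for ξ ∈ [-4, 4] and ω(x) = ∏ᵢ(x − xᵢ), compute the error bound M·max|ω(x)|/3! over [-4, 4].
512*sqrt(3)*cosh(24/5)/125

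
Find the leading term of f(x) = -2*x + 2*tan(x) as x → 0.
2*x**3/3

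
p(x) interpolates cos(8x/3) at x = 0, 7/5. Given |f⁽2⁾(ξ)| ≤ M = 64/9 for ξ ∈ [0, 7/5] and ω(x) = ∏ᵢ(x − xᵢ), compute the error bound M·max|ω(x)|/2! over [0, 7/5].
392/225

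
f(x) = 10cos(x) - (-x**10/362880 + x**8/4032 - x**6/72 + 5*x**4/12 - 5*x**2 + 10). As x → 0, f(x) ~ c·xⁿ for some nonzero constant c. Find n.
12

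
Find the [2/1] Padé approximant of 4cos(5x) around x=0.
4 - 50*x**2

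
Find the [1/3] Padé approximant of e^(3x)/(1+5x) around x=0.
(17*x/16 + 1)/(219*x**3/32 - 67*x**2/8 + 49*x/16 + 1)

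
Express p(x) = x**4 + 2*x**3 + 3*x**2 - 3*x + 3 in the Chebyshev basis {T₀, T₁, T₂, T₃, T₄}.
(39/8)T₀ + (-3/2)T₁ + (2)T₂ + (1/2)T₃ + (1/8)T₄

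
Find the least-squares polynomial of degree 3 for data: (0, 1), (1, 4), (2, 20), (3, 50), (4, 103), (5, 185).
7/9 + (136/189)x + (571/252)x² + (107/108)x³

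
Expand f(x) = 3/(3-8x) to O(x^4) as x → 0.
1 + 8*x/3 + 64*x**2/9 + 512*x**3/27 + O(x**4)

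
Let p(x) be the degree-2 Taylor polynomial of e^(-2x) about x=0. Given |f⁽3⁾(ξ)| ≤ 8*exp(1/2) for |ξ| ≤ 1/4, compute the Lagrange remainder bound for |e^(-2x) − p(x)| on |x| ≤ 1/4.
exp(1/2)/48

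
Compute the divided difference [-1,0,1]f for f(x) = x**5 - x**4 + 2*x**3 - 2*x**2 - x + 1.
-3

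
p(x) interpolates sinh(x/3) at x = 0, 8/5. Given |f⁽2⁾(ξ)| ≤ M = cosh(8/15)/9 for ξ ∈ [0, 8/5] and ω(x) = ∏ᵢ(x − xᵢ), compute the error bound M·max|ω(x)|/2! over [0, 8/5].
8*cosh(8/15)/225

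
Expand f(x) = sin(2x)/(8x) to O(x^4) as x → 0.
1/4 - x**2/6 + O(x**4)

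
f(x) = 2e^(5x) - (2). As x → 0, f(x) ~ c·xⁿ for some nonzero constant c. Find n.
1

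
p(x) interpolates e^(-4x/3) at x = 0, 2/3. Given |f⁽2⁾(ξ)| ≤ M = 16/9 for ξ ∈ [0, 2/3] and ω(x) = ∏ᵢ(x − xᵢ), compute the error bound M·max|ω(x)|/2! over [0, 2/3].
8/81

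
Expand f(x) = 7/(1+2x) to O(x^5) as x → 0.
7 - 14*x + 28*x**2 - 56*x**3 + 112*x**4 + O(x**5)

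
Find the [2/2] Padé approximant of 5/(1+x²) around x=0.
5/(x**2 + 1)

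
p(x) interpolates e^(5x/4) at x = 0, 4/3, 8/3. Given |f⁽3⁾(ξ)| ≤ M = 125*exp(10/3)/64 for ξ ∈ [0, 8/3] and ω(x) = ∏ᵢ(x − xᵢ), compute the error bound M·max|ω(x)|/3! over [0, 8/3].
125*sqrt(3)*exp(10/3)/729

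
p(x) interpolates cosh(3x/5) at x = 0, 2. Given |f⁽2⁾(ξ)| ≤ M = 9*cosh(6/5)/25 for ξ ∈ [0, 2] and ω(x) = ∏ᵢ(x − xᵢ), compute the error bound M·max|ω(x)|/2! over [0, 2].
9*cosh(6/5)/50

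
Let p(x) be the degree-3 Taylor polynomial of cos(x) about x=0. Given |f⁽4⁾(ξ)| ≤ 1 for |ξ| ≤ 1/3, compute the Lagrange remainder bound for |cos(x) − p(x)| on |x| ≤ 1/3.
1/1944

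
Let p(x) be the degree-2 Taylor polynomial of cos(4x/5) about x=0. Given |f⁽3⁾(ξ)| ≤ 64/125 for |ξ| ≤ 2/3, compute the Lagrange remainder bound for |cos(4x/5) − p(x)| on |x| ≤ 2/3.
256/10125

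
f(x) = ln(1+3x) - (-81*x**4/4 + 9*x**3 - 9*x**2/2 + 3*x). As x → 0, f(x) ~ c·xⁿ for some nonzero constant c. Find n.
5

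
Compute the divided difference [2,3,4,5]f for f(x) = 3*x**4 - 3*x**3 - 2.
39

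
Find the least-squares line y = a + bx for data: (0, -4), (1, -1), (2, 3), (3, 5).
a = -39/10, b = 31/10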